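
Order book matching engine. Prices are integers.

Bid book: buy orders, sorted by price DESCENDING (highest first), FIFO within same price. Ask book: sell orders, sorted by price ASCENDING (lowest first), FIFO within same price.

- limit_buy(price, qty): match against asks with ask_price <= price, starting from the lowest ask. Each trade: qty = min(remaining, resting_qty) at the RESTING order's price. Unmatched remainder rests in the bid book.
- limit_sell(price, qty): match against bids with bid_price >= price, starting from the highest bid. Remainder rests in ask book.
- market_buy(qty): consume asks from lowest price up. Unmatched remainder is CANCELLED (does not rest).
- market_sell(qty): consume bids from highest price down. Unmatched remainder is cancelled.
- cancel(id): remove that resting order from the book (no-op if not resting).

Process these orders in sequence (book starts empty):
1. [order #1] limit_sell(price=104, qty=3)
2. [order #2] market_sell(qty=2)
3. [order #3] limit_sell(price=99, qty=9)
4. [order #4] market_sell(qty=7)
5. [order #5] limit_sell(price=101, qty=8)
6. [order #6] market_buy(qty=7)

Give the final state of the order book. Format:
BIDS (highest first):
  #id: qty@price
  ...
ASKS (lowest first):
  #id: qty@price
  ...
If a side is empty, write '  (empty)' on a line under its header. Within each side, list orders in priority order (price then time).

After op 1 [order #1] limit_sell(price=104, qty=3): fills=none; bids=[-] asks=[#1:3@104]
After op 2 [order #2] market_sell(qty=2): fills=none; bids=[-] asks=[#1:3@104]
After op 3 [order #3] limit_sell(price=99, qty=9): fills=none; bids=[-] asks=[#3:9@99 #1:3@104]
After op 4 [order #4] market_sell(qty=7): fills=none; bids=[-] asks=[#3:9@99 #1:3@104]
After op 5 [order #5] limit_sell(price=101, qty=8): fills=none; bids=[-] asks=[#3:9@99 #5:8@101 #1:3@104]
After op 6 [order #6] market_buy(qty=7): fills=#6x#3:7@99; bids=[-] asks=[#3:2@99 #5:8@101 #1:3@104]

Answer: BIDS (highest first):
  (empty)
ASKS (lowest first):
  #3: 2@99
  #5: 8@101
  #1: 3@104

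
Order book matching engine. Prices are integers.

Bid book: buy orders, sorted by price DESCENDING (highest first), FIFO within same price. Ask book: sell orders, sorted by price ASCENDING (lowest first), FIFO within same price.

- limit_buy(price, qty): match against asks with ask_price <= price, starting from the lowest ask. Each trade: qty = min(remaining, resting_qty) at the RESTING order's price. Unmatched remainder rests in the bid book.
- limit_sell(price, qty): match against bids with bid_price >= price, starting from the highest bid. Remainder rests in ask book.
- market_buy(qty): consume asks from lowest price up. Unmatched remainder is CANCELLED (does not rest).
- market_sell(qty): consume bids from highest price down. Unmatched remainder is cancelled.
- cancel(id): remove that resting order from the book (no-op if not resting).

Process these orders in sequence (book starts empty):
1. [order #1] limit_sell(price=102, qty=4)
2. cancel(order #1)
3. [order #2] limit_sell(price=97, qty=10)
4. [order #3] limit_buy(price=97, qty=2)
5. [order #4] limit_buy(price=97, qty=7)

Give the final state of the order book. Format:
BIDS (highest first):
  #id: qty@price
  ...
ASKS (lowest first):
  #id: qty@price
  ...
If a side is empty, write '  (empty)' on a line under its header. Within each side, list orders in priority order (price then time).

Answer: BIDS (highest first):
  (empty)
ASKS (lowest first):
  #2: 1@97

Derivation:
After op 1 [order #1] limit_sell(price=102, qty=4): fills=none; bids=[-] asks=[#1:4@102]
After op 2 cancel(order #1): fills=none; bids=[-] asks=[-]
After op 3 [order #2] limit_sell(price=97, qty=10): fills=none; bids=[-] asks=[#2:10@97]
After op 4 [order #3] limit_buy(price=97, qty=2): fills=#3x#2:2@97; bids=[-] asks=[#2:8@97]
After op 5 [order #4] limit_buy(price=97, qty=7): fills=#4x#2:7@97; bids=[-] asks=[#2:1@97]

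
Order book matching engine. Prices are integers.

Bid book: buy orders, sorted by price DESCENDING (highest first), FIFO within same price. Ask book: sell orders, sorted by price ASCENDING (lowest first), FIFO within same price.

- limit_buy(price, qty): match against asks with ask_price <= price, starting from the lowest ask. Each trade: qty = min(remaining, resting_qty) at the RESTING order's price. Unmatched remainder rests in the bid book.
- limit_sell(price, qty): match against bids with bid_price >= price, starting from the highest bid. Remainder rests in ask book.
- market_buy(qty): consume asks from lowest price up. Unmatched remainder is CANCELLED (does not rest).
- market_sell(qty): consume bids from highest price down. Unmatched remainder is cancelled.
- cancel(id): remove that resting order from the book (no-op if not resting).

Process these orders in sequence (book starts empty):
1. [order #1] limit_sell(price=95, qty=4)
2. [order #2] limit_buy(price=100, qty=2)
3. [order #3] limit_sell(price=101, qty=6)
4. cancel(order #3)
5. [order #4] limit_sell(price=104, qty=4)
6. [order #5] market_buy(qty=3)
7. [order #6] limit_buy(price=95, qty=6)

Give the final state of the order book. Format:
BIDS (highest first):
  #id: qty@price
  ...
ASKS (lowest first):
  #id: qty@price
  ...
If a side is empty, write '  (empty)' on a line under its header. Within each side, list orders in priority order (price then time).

Answer: BIDS (highest first):
  #6: 6@95
ASKS (lowest first):
  #4: 3@104

Derivation:
After op 1 [order #1] limit_sell(price=95, qty=4): fills=none; bids=[-] asks=[#1:4@95]
After op 2 [order #2] limit_buy(price=100, qty=2): fills=#2x#1:2@95; bids=[-] asks=[#1:2@95]
After op 3 [order #3] limit_sell(price=101, qty=6): fills=none; bids=[-] asks=[#1:2@95 #3:6@101]
After op 4 cancel(order #3): fills=none; bids=[-] asks=[#1:2@95]
After op 5 [order #4] limit_sell(price=104, qty=4): fills=none; bids=[-] asks=[#1:2@95 #4:4@104]
After op 6 [order #5] market_buy(qty=3): fills=#5x#1:2@95 #5x#4:1@104; bids=[-] asks=[#4:3@104]
After op 7 [order #6] limit_buy(price=95, qty=6): fills=none; bids=[#6:6@95] asks=[#4:3@104]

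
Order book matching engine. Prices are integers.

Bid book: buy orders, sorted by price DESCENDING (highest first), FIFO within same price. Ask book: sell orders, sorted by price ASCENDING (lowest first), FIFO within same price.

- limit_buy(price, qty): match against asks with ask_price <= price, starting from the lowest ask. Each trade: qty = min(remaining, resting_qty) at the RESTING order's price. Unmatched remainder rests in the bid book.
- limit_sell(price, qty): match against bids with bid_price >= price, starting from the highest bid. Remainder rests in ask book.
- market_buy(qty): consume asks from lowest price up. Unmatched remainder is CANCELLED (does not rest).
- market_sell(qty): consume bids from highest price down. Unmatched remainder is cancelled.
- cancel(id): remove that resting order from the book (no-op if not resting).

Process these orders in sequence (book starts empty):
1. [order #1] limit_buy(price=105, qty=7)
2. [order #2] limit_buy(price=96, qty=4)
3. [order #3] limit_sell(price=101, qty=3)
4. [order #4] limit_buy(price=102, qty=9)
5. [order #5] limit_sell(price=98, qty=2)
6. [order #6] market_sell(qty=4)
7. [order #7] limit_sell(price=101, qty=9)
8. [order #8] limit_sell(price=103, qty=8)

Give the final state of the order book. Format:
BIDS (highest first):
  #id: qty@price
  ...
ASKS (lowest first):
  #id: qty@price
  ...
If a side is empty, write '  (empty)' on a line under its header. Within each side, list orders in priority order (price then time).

After op 1 [order #1] limit_buy(price=105, qty=7): fills=none; bids=[#1:7@105] asks=[-]
After op 2 [order #2] limit_buy(price=96, qty=4): fills=none; bids=[#1:7@105 #2:4@96] asks=[-]
After op 3 [order #3] limit_sell(price=101, qty=3): fills=#1x#3:3@105; bids=[#1:4@105 #2:4@96] asks=[-]
After op 4 [order #4] limit_buy(price=102, qty=9): fills=none; bids=[#1:4@105 #4:9@102 #2:4@96] asks=[-]
After op 5 [order #5] limit_sell(price=98, qty=2): fills=#1x#5:2@105; bids=[#1:2@105 #4:9@102 #2:4@96] asks=[-]
After op 6 [order #6] market_sell(qty=4): fills=#1x#6:2@105 #4x#6:2@102; bids=[#4:7@102 #2:4@96] asks=[-]
After op 7 [order #7] limit_sell(price=101, qty=9): fills=#4x#7:7@102; bids=[#2:4@96] asks=[#7:2@101]
After op 8 [order #8] limit_sell(price=103, qty=8): fills=none; bids=[#2:4@96] asks=[#7:2@101 #8:8@103]

Answer: BIDS (highest first):
  #2: 4@96
ASKS (lowest first):
  #7: 2@101
  #8: 8@103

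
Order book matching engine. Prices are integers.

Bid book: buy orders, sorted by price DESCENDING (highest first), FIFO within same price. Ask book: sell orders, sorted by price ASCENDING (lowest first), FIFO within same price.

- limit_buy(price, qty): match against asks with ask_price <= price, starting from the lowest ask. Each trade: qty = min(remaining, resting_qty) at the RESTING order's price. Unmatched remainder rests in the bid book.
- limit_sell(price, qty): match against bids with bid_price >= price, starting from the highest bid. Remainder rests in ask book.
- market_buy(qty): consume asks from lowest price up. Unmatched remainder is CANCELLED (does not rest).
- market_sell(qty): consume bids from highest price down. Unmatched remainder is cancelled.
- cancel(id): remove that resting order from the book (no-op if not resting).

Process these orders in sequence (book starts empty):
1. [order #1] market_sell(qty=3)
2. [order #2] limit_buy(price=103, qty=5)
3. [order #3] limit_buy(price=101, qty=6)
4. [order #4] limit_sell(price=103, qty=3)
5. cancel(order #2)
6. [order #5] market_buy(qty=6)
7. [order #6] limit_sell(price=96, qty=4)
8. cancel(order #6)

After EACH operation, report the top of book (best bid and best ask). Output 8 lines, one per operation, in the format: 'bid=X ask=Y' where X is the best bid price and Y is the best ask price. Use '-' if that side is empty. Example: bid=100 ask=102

After op 1 [order #1] market_sell(qty=3): fills=none; bids=[-] asks=[-]
After op 2 [order #2] limit_buy(price=103, qty=5): fills=none; bids=[#2:5@103] asks=[-]
After op 3 [order #3] limit_buy(price=101, qty=6): fills=none; bids=[#2:5@103 #3:6@101] asks=[-]
After op 4 [order #4] limit_sell(price=103, qty=3): fills=#2x#4:3@103; bids=[#2:2@103 #3:6@101] asks=[-]
After op 5 cancel(order #2): fills=none; bids=[#3:6@101] asks=[-]
After op 6 [order #5] market_buy(qty=6): fills=none; bids=[#3:6@101] asks=[-]
After op 7 [order #6] limit_sell(price=96, qty=4): fills=#3x#6:4@101; bids=[#3:2@101] asks=[-]
After op 8 cancel(order #6): fills=none; bids=[#3:2@101] asks=[-]

Answer: bid=- ask=-
bid=103 ask=-
bid=103 ask=-
bid=103 ask=-
bid=101 ask=-
bid=101 ask=-
bid=101 ask=-
bid=101 ask=-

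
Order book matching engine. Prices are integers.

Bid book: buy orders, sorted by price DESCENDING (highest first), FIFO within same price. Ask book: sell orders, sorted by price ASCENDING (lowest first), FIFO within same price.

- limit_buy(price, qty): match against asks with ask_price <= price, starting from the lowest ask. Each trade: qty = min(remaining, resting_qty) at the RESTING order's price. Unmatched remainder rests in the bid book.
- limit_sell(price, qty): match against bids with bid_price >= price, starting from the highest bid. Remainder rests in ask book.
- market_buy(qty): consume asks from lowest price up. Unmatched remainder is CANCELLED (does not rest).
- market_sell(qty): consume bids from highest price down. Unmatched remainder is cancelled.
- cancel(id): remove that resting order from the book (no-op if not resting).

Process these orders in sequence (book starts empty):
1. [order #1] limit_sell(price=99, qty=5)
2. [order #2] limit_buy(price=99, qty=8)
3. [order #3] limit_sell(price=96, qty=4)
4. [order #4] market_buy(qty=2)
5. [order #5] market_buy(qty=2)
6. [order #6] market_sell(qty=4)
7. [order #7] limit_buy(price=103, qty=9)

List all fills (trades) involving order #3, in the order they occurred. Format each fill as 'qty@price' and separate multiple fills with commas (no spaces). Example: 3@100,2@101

After op 1 [order #1] limit_sell(price=99, qty=5): fills=none; bids=[-] asks=[#1:5@99]
After op 2 [order #2] limit_buy(price=99, qty=8): fills=#2x#1:5@99; bids=[#2:3@99] asks=[-]
After op 3 [order #3] limit_sell(price=96, qty=4): fills=#2x#3:3@99; bids=[-] asks=[#3:1@96]
After op 4 [order #4] market_buy(qty=2): fills=#4x#3:1@96; bids=[-] asks=[-]
After op 5 [order #5] market_buy(qty=2): fills=none; bids=[-] asks=[-]
After op 6 [order #6] market_sell(qty=4): fills=none; bids=[-] asks=[-]
After op 7 [order #7] limit_buy(price=103, qty=9): fills=none; bids=[#7:9@103] asks=[-]

Answer: 3@99,1@96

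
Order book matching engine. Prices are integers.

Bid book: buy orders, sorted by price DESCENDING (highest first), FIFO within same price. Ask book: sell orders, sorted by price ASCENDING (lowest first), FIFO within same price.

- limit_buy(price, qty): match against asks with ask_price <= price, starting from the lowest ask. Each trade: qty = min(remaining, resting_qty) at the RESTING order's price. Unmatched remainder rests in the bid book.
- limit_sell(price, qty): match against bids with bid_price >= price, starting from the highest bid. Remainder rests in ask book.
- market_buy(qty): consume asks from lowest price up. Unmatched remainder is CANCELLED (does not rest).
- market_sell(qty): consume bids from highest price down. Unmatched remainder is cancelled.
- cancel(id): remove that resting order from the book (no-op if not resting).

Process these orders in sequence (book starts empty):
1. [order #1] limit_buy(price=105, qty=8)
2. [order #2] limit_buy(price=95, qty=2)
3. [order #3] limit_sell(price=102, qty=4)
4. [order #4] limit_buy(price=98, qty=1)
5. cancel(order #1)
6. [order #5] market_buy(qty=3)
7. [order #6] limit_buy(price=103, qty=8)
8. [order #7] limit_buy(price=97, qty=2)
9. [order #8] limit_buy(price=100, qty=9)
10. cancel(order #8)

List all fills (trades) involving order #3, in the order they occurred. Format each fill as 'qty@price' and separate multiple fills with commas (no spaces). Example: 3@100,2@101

After op 1 [order #1] limit_buy(price=105, qty=8): fills=none; bids=[#1:8@105] asks=[-]
After op 2 [order #2] limit_buy(price=95, qty=2): fills=none; bids=[#1:8@105 #2:2@95] asks=[-]
After op 3 [order #3] limit_sell(price=102, qty=4): fills=#1x#3:4@105; bids=[#1:4@105 #2:2@95] asks=[-]
After op 4 [order #4] limit_buy(price=98, qty=1): fills=none; bids=[#1:4@105 #4:1@98 #2:2@95] asks=[-]
After op 5 cancel(order #1): fills=none; bids=[#4:1@98 #2:2@95] asks=[-]
After op 6 [order #5] market_buy(qty=3): fills=none; bids=[#4:1@98 #2:2@95] asks=[-]
After op 7 [order #6] limit_buy(price=103, qty=8): fills=none; bids=[#6:8@103 #4:1@98 #2:2@95] asks=[-]
After op 8 [order #7] limit_buy(price=97, qty=2): fills=none; bids=[#6:8@103 #4:1@98 #7:2@97 #2:2@95] asks=[-]
After op 9 [order #8] limit_buy(price=100, qty=9): fills=none; bids=[#6:8@103 #8:9@100 #4:1@98 #7:2@97 #2:2@95] asks=[-]
After op 10 cancel(order #8): fills=none; bids=[#6:8@103 #4:1@98 #7:2@97 #2:2@95] asks=[-]

Answer: 4@105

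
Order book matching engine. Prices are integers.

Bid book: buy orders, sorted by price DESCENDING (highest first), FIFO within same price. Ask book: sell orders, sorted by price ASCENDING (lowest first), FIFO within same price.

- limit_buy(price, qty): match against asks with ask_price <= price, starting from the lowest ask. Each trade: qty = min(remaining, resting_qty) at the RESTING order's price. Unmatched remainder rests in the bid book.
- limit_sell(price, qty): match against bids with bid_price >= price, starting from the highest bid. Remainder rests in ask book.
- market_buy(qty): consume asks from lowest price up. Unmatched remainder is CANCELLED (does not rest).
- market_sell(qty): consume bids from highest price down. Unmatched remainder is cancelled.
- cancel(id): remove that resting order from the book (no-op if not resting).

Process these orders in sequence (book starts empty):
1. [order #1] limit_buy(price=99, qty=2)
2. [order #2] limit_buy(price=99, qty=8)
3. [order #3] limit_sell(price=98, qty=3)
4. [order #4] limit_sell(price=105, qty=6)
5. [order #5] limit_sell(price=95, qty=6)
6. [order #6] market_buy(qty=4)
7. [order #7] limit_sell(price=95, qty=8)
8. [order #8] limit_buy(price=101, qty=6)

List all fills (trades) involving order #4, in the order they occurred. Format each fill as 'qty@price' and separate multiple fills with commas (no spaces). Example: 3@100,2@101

Answer: 4@105

Derivation:
After op 1 [order #1] limit_buy(price=99, qty=2): fills=none; bids=[#1:2@99] asks=[-]
After op 2 [order #2] limit_buy(price=99, qty=8): fills=none; bids=[#1:2@99 #2:8@99] asks=[-]
After op 3 [order #3] limit_sell(price=98, qty=3): fills=#1x#3:2@99 #2x#3:1@99; bids=[#2:7@99] asks=[-]
After op 4 [order #4] limit_sell(price=105, qty=6): fills=none; bids=[#2:7@99] asks=[#4:6@105]
After op 5 [order #5] limit_sell(price=95, qty=6): fills=#2x#5:6@99; bids=[#2:1@99] asks=[#4:6@105]
After op 6 [order #6] market_buy(qty=4): fills=#6x#4:4@105; bids=[#2:1@99] asks=[#4:2@105]
After op 7 [order #7] limit_sell(price=95, qty=8): fills=#2x#7:1@99; bids=[-] asks=[#7:7@95 #4:2@105]
After op 8 [order #8] limit_buy(price=101, qty=6): fills=#8x#7:6@95; bids=[-] asks=[#7:1@95 #4:2@105]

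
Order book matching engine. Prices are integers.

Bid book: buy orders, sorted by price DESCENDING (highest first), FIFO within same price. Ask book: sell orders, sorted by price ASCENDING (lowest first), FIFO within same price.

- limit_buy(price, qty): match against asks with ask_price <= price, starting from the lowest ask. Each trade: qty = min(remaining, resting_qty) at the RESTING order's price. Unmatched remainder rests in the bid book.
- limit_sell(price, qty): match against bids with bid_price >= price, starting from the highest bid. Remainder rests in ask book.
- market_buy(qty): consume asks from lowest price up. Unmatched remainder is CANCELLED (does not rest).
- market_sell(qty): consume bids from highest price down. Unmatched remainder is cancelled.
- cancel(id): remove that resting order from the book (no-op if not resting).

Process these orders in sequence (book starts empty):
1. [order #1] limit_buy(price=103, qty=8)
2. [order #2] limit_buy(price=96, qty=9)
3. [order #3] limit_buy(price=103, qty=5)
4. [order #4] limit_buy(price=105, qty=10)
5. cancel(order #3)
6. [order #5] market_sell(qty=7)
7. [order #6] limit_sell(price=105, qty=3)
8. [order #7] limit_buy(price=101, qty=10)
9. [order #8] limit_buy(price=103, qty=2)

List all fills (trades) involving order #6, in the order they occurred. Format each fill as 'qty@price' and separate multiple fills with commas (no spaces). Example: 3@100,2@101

Answer: 3@105

Derivation:
After op 1 [order #1] limit_buy(price=103, qty=8): fills=none; bids=[#1:8@103] asks=[-]
After op 2 [order #2] limit_buy(price=96, qty=9): fills=none; bids=[#1:8@103 #2:9@96] asks=[-]
After op 3 [order #3] limit_buy(price=103, qty=5): fills=none; bids=[#1:8@103 #3:5@103 #2:9@96] asks=[-]
After op 4 [order #4] limit_buy(price=105, qty=10): fills=none; bids=[#4:10@105 #1:8@103 #3:5@103 #2:9@96] asks=[-]
After op 5 cancel(order #3): fills=none; bids=[#4:10@105 #1:8@103 #2:9@96] asks=[-]
After op 6 [order #5] market_sell(qty=7): fills=#4x#5:7@105; bids=[#4:3@105 #1:8@103 #2:9@96] asks=[-]
After op 7 [order #6] limit_sell(price=105, qty=3): fills=#4x#6:3@105; bids=[#1:8@103 #2:9@96] asks=[-]
After op 8 [order #7] limit_buy(price=101, qty=10): fills=none; bids=[#1:8@103 #7:10@101 #2:9@96] asks=[-]
After op 9 [order #8] limit_buy(price=103, qty=2): fills=none; bids=[#1:8@103 #8:2@103 #7:10@101 #2:9@96] asks=[-]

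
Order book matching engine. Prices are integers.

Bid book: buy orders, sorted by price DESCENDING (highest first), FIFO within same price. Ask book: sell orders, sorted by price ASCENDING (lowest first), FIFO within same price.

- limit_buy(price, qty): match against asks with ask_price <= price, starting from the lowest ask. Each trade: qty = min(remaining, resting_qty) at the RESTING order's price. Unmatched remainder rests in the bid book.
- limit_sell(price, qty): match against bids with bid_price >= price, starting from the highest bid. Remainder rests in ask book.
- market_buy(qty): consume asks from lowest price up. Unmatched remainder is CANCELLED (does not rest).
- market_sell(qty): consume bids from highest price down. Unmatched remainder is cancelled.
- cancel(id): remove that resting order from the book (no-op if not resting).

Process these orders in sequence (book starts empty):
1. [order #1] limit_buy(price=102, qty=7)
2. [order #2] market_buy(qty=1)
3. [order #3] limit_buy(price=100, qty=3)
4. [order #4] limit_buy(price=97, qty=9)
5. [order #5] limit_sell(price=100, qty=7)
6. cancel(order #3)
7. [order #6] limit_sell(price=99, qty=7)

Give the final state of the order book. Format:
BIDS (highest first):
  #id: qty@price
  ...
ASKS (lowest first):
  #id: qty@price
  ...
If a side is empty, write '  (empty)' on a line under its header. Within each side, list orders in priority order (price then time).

Answer: BIDS (highest first):
  #4: 9@97
ASKS (lowest first):
  #6: 7@99

Derivation:
After op 1 [order #1] limit_buy(price=102, qty=7): fills=none; bids=[#1:7@102] asks=[-]
After op 2 [order #2] market_buy(qty=1): fills=none; bids=[#1:7@102] asks=[-]
After op 3 [order #3] limit_buy(price=100, qty=3): fills=none; bids=[#1:7@102 #3:3@100] asks=[-]
After op 4 [order #4] limit_buy(price=97, qty=9): fills=none; bids=[#1:7@102 #3:3@100 #4:9@97] asks=[-]
After op 5 [order #5] limit_sell(price=100, qty=7): fills=#1x#5:7@102; bids=[#3:3@100 #4:9@97] asks=[-]
After op 6 cancel(order #3): fills=none; bids=[#4:9@97] asks=[-]
After op 7 [order #6] limit_sell(price=99, qty=7): fills=none; bids=[#4:9@97] asks=[#6:7@99]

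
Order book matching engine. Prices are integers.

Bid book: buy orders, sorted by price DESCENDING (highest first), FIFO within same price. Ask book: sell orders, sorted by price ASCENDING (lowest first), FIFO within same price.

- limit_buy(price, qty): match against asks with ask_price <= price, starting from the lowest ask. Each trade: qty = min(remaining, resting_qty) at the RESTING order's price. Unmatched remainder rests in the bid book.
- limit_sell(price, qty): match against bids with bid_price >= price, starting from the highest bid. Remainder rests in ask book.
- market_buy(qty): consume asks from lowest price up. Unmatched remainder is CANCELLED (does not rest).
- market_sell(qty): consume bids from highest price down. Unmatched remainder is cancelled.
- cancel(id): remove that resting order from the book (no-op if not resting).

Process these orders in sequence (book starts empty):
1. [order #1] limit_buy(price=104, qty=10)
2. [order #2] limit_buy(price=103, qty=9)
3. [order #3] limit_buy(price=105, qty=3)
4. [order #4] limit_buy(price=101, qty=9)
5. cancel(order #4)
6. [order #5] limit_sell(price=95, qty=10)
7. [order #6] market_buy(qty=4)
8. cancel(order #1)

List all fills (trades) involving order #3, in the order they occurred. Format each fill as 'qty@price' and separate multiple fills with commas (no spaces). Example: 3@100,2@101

After op 1 [order #1] limit_buy(price=104, qty=10): fills=none; bids=[#1:10@104] asks=[-]
After op 2 [order #2] limit_buy(price=103, qty=9): fills=none; bids=[#1:10@104 #2:9@103] asks=[-]
After op 3 [order #3] limit_buy(price=105, qty=3): fills=none; bids=[#3:3@105 #1:10@104 #2:9@103] asks=[-]
After op 4 [order #4] limit_buy(price=101, qty=9): fills=none; bids=[#3:3@105 #1:10@104 #2:9@103 #4:9@101] asks=[-]
After op 5 cancel(order #4): fills=none; bids=[#3:3@105 #1:10@104 #2:9@103] asks=[-]
After op 6 [order #5] limit_sell(price=95, qty=10): fills=#3x#5:3@105 #1x#5:7@104; bids=[#1:3@104 #2:9@103] asks=[-]
After op 7 [order #6] market_buy(qty=4): fills=none; bids=[#1:3@104 #2:9@103] asks=[-]
After op 8 cancel(order #1): fills=none; bids=[#2:9@103] asks=[-]

Answer: 3@105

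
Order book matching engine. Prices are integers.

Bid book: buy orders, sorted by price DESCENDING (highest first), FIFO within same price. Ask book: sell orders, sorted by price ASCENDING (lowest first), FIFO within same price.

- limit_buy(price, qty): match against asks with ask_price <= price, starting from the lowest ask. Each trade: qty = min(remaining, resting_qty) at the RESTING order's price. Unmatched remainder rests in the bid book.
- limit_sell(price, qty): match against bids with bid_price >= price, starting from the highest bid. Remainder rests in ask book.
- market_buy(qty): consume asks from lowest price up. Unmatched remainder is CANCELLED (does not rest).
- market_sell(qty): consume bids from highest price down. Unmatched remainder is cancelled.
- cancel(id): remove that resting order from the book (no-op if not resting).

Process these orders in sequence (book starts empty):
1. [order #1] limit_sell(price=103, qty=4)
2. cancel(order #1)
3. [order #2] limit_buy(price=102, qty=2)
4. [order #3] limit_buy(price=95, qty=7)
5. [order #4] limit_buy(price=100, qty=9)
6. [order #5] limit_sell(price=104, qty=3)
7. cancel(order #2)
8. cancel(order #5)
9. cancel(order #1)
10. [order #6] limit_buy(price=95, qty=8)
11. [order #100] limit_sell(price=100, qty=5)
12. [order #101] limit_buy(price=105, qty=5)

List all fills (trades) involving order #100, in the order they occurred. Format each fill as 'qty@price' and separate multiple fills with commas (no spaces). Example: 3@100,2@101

Answer: 5@100

Derivation:
After op 1 [order #1] limit_sell(price=103, qty=4): fills=none; bids=[-] asks=[#1:4@103]
After op 2 cancel(order #1): fills=none; bids=[-] asks=[-]
After op 3 [order #2] limit_buy(price=102, qty=2): fills=none; bids=[#2:2@102] asks=[-]
After op 4 [order #3] limit_buy(price=95, qty=7): fills=none; bids=[#2:2@102 #3:7@95] asks=[-]
After op 5 [order #4] limit_buy(price=100, qty=9): fills=none; bids=[#2:2@102 #4:9@100 #3:7@95] asks=[-]
After op 6 [order #5] limit_sell(price=104, qty=3): fills=none; bids=[#2:2@102 #4:9@100 #3:7@95] asks=[#5:3@104]
After op 7 cancel(order #2): fills=none; bids=[#4:9@100 #3:7@95] asks=[#5:3@104]
After op 8 cancel(order #5): fills=none; bids=[#4:9@100 #3:7@95] asks=[-]
After op 9 cancel(order #1): fills=none; bids=[#4:9@100 #3:7@95] asks=[-]
After op 10 [order #6] limit_buy(price=95, qty=8): fills=none; bids=[#4:9@100 #3:7@95 #6:8@95] asks=[-]
After op 11 [order #100] limit_sell(price=100, qty=5): fills=#4x#100:5@100; bids=[#4:4@100 #3:7@95 #6:8@95] asks=[-]
After op 12 [order #101] limit_buy(price=105, qty=5): fills=none; bids=[#101:5@105 #4:4@100 #3:7@95 #6:8@95] asks=[-]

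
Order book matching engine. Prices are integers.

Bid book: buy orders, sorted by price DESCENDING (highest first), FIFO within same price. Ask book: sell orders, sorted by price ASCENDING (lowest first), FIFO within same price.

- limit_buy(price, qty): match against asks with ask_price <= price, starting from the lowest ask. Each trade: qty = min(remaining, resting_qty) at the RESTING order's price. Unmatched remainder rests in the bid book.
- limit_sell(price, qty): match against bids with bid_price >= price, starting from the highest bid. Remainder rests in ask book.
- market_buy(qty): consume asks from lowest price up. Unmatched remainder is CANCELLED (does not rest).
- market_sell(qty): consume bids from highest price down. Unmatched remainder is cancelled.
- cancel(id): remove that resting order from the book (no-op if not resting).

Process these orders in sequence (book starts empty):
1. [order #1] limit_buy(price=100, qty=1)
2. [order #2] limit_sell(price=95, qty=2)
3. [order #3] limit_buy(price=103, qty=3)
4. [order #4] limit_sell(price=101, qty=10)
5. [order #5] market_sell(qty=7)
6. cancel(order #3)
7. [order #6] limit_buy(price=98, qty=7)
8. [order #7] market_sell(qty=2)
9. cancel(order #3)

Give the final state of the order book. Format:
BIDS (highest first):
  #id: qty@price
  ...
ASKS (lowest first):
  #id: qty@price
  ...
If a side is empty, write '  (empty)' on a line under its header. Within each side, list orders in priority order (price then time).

Answer: BIDS (highest first):
  #6: 5@98
ASKS (lowest first):
  #4: 8@101

Derivation:
After op 1 [order #1] limit_buy(price=100, qty=1): fills=none; bids=[#1:1@100] asks=[-]
After op 2 [order #2] limit_sell(price=95, qty=2): fills=#1x#2:1@100; bids=[-] asks=[#2:1@95]
After op 3 [order #3] limit_buy(price=103, qty=3): fills=#3x#2:1@95; bids=[#3:2@103] asks=[-]
After op 4 [order #4] limit_sell(price=101, qty=10): fills=#3x#4:2@103; bids=[-] asks=[#4:8@101]
After op 5 [order #5] market_sell(qty=7): fills=none; bids=[-] asks=[#4:8@101]
After op 6 cancel(order #3): fills=none; bids=[-] asks=[#4:8@101]
After op 7 [order #6] limit_buy(price=98, qty=7): fills=none; bids=[#6:7@98] asks=[#4:8@101]
After op 8 [order #7] market_sell(qty=2): fills=#6x#7:2@98; bids=[#6:5@98] asks=[#4:8@101]
After op 9 cancel(order #3): fills=none; bids=[#6:5@98] asks=[#4:8@101]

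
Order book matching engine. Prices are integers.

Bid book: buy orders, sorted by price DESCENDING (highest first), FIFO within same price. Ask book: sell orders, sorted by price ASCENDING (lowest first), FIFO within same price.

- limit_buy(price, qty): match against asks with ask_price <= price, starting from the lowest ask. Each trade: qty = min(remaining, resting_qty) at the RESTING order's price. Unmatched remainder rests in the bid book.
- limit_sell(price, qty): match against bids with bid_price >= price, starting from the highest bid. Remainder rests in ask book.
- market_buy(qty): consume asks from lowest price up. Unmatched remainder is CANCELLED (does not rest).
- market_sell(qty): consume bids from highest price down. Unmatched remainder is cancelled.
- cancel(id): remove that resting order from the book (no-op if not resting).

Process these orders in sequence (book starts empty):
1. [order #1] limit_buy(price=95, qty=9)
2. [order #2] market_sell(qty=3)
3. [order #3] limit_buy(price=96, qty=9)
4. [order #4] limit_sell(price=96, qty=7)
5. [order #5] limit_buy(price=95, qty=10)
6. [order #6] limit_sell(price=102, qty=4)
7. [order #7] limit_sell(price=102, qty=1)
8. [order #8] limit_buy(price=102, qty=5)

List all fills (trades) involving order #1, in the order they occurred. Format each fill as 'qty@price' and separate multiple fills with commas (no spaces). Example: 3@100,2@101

Answer: 3@95

Derivation:
After op 1 [order #1] limit_buy(price=95, qty=9): fills=none; bids=[#1:9@95] asks=[-]
After op 2 [order #2] market_sell(qty=3): fills=#1x#2:3@95; bids=[#1:6@95] asks=[-]
After op 3 [order #3] limit_buy(price=96, qty=9): fills=none; bids=[#3:9@96 #1:6@95] asks=[-]
After op 4 [order #4] limit_sell(price=96, qty=7): fills=#3x#4:7@96; bids=[#3:2@96 #1:6@95] asks=[-]
After op 5 [order #5] limit_buy(price=95, qty=10): fills=none; bids=[#3:2@96 #1:6@95 #5:10@95] asks=[-]
After op 6 [order #6] limit_sell(price=102, qty=4): fills=none; bids=[#3:2@96 #1:6@95 #5:10@95] asks=[#6:4@102]
After op 7 [order #7] limit_sell(price=102, qty=1): fills=none; bids=[#3:2@96 #1:6@95 #5:10@95] asks=[#6:4@102 #7:1@102]
After op 8 [order #8] limit_buy(price=102, qty=5): fills=#8x#6:4@102 #8x#7:1@102; bids=[#3:2@96 #1:6@95 #5:10@95] asks=[-]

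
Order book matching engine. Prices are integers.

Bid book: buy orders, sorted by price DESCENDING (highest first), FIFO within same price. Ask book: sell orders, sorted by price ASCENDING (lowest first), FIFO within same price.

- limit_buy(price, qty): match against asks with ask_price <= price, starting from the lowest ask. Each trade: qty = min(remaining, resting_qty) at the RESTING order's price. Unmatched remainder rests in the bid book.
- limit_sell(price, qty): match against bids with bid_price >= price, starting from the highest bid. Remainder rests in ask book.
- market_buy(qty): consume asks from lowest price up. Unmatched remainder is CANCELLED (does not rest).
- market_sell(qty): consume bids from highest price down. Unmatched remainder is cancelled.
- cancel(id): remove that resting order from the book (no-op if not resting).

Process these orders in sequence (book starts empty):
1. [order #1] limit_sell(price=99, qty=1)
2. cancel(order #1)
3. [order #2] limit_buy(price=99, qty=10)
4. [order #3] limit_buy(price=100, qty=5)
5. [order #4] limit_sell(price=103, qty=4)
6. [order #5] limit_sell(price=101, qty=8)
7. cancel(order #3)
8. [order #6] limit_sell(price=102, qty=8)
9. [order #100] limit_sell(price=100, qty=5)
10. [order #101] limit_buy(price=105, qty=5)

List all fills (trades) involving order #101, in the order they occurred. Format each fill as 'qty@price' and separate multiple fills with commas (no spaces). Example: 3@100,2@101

Answer: 5@100

Derivation:
After op 1 [order #1] limit_sell(price=99, qty=1): fills=none; bids=[-] asks=[#1:1@99]
After op 2 cancel(order #1): fills=none; bids=[-] asks=[-]
After op 3 [order #2] limit_buy(price=99, qty=10): fills=none; bids=[#2:10@99] asks=[-]
After op 4 [order #3] limit_buy(price=100, qty=5): fills=none; bids=[#3:5@100 #2:10@99] asks=[-]
After op 5 [order #4] limit_sell(price=103, qty=4): fills=none; bids=[#3:5@100 #2:10@99] asks=[#4:4@103]
After op 6 [order #5] limit_sell(price=101, qty=8): fills=none; bids=[#3:5@100 #2:10@99] asks=[#5:8@101 #4:4@103]
After op 7 cancel(order #3): fills=none; bids=[#2:10@99] asks=[#5:8@101 #4:4@103]
After op 8 [order #6] limit_sell(price=102, qty=8): fills=none; bids=[#2:10@99] asks=[#5:8@101 #6:8@102 #4:4@103]
After op 9 [order #100] limit_sell(price=100, qty=5): fills=none; bids=[#2:10@99] asks=[#100:5@100 #5:8@101 #6:8@102 #4:4@103]
After op 10 [order #101] limit_buy(price=105, qty=5): fills=#101x#100:5@100; bids=[#2:10@99] asks=[#5:8@101 #6:8@102 #4:4@103]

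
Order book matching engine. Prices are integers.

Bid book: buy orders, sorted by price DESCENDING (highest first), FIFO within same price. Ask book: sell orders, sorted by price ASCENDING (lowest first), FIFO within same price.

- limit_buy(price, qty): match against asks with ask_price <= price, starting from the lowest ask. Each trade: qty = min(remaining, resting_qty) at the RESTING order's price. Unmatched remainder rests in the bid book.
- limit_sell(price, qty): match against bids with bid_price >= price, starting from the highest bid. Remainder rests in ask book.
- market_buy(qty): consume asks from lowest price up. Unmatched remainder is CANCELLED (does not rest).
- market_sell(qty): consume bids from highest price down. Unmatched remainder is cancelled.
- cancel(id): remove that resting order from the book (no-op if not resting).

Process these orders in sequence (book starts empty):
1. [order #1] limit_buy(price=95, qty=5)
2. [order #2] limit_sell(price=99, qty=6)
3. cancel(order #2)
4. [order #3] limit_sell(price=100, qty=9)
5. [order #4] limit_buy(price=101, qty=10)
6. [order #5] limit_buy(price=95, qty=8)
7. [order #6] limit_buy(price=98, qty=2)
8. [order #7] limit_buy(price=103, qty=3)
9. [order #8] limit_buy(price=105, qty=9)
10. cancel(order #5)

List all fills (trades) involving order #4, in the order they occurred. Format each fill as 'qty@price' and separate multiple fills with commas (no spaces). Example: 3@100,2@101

Answer: 9@100

Derivation:
After op 1 [order #1] limit_buy(price=95, qty=5): fills=none; bids=[#1:5@95] asks=[-]
After op 2 [order #2] limit_sell(price=99, qty=6): fills=none; bids=[#1:5@95] asks=[#2:6@99]
After op 3 cancel(order #2): fills=none; bids=[#1:5@95] asks=[-]
After op 4 [order #3] limit_sell(price=100, qty=9): fills=none; bids=[#1:5@95] asks=[#3:9@100]
After op 5 [order #4] limit_buy(price=101, qty=10): fills=#4x#3:9@100; bids=[#4:1@101 #1:5@95] asks=[-]
After op 6 [order #5] limit_buy(price=95, qty=8): fills=none; bids=[#4:1@101 #1:5@95 #5:8@95] asks=[-]
After op 7 [order #6] limit_buy(price=98, qty=2): fills=none; bids=[#4:1@101 #6:2@98 #1:5@95 #5:8@95] asks=[-]
After op 8 [order #7] limit_buy(price=103, qty=3): fills=none; bids=[#7:3@103 #4:1@101 #6:2@98 #1:5@95 #5:8@95] asks=[-]
After op 9 [order #8] limit_buy(price=105, qty=9): fills=none; bids=[#8:9@105 #7:3@103 #4:1@101 #6:2@98 #1:5@95 #5:8@95] asks=[-]
After op 10 cancel(order #5): fills=none; bids=[#8:9@105 #7:3@103 #4:1@101 #6:2@98 #1:5@95] asks=[-]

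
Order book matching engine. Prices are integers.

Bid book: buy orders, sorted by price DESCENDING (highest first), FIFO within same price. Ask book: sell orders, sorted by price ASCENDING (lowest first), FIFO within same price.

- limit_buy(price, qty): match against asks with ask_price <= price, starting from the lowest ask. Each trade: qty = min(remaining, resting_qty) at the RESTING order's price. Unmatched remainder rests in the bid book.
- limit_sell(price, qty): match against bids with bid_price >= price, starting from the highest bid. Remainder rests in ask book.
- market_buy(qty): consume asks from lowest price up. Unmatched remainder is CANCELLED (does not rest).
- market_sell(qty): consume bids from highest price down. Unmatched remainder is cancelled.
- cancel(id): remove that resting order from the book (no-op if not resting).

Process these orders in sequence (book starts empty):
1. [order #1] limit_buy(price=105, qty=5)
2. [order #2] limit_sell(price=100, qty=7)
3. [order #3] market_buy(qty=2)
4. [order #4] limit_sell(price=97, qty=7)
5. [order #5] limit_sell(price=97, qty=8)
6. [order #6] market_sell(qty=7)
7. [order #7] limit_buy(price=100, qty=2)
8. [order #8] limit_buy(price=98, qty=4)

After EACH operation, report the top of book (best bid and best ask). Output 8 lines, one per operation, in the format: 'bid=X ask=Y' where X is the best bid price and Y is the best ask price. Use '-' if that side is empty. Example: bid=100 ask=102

After op 1 [order #1] limit_buy(price=105, qty=5): fills=none; bids=[#1:5@105] asks=[-]
After op 2 [order #2] limit_sell(price=100, qty=7): fills=#1x#2:5@105; bids=[-] asks=[#2:2@100]
After op 3 [order #3] market_buy(qty=2): fills=#3x#2:2@100; bids=[-] asks=[-]
After op 4 [order #4] limit_sell(price=97, qty=7): fills=none; bids=[-] asks=[#4:7@97]
After op 5 [order #5] limit_sell(price=97, qty=8): fills=none; bids=[-] asks=[#4:7@97 #5:8@97]
After op 6 [order #6] market_sell(qty=7): fills=none; bids=[-] asks=[#4:7@97 #5:8@97]
After op 7 [order #7] limit_buy(price=100, qty=2): fills=#7x#4:2@97; bids=[-] asks=[#4:5@97 #5:8@97]
After op 8 [order #8] limit_buy(price=98, qty=4): fills=#8x#4:4@97; bids=[-] asks=[#4:1@97 #5:8@97]

Answer: bid=105 ask=-
bid=- ask=100
bid=- ask=-
bid=- ask=97
bid=- ask=97
bid=- ask=97
bid=- ask=97
bid=- ask=97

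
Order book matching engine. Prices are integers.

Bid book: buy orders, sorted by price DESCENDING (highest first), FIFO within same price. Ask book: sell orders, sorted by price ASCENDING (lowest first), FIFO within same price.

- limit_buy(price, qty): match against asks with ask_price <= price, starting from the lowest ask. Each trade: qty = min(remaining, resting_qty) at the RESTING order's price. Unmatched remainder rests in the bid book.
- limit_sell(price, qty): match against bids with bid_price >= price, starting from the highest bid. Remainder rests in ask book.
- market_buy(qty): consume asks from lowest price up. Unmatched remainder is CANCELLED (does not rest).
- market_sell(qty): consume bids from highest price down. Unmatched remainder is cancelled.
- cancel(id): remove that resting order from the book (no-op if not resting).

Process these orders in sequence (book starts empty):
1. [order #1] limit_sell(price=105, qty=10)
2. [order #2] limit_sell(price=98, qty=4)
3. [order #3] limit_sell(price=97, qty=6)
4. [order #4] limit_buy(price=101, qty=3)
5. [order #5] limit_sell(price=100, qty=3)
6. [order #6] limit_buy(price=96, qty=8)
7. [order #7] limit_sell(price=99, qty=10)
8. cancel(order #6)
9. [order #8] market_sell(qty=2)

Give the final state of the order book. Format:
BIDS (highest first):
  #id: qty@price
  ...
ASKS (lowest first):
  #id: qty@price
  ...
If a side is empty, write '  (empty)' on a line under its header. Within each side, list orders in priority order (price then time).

Answer: BIDS (highest first):
  (empty)
ASKS (lowest first):
  #3: 3@97
  #2: 4@98
  #7: 10@99
  #5: 3@100
  #1: 10@105

Derivation:
After op 1 [order #1] limit_sell(price=105, qty=10): fills=none; bids=[-] asks=[#1:10@105]
After op 2 [order #2] limit_sell(price=98, qty=4): fills=none; bids=[-] asks=[#2:4@98 #1:10@105]
After op 3 [order #3] limit_sell(price=97, qty=6): fills=none; bids=[-] asks=[#3:6@97 #2:4@98 #1:10@105]
After op 4 [order #4] limit_buy(price=101, qty=3): fills=#4x#3:3@97; bids=[-] asks=[#3:3@97 #2:4@98 #1:10@105]
After op 5 [order #5] limit_sell(price=100, qty=3): fills=none; bids=[-] asks=[#3:3@97 #2:4@98 #5:3@100 #1:10@105]
After op 6 [order #6] limit_buy(price=96, qty=8): fills=none; bids=[#6:8@96] asks=[#3:3@97 #2:4@98 #5:3@100 #1:10@105]
After op 7 [order #7] limit_sell(price=99, qty=10): fills=none; bids=[#6:8@96] asks=[#3:3@97 #2:4@98 #7:10@99 #5:3@100 #1:10@105]
After op 8 cancel(order #6): fills=none; bids=[-] asks=[#3:3@97 #2:4@98 #7:10@99 #5:3@100 #1:10@105]
After op 9 [order #8] market_sell(qty=2): fills=none; bids=[-] asks=[#3:3@97 #2:4@98 #7:10@99 #5:3@100 #1:10@105]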